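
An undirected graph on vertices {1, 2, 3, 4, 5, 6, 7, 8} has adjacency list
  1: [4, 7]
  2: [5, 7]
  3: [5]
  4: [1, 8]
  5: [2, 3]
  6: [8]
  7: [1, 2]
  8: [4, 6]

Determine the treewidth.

A width-1 tree decomposition is:
Bags: B1 = {3, 5}  B2 = {2, 5}  B3 = {2, 7}  B4 = {1, 7}  B5 = {1, 4}  B6 = {4, 8}  B7 = {6, 8}
Tree: B1–B2, B2–B3, B3–B4, B4–B5, B5–B6, B6–B7
The largest bag has 2 vertices, giving width 1; this decomposition certifies tw(G) ≤ 1. Since G has at least one edge (e.g. 3–5), it is not an edgeless graph, so tw(G) ≥ 1. The upper and lower bounds meet at 1, so that is the treewidth.

1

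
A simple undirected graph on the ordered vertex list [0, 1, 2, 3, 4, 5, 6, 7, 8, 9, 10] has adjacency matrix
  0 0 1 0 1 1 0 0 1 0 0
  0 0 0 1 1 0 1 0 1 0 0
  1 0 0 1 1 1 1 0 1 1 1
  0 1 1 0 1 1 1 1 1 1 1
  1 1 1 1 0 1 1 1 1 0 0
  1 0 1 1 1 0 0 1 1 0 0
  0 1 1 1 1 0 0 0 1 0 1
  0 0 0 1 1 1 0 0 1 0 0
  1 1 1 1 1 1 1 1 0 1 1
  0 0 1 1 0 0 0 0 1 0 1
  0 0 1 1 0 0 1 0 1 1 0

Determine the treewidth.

A width-4 tree decomposition is:
Bags: B1 = {0, 2, 4, 5, 8}  B2 = {2, 3, 4, 5, 8}  B3 = {2, 3, 4, 6, 8}  B4 = {1, 3, 4, 6, 8}  B5 = {3, 4, 5, 7, 8}  B6 = {2, 3, 6, 8, 10}  B7 = {2, 3, 8, 9, 10}
Tree: B1–B2, B2–B3, B3–B4, B2–B5, B3–B6, B6–B7
Every bag has size at most 5, so the width is 5 − 1 = 4 and tw(G) ≤ 4. For the lower bound, the 5 vertices {0, 2, 4, 5, 8} are pairwise adjacent, and any tree decomposition puts a clique entirely inside one bag — forcing width ≥ 4. Combining the bounds, tw(G) = 4.

4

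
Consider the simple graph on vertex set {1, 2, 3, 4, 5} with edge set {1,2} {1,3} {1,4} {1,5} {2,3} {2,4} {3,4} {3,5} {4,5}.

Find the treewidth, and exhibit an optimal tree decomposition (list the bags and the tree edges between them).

Every bag has size at most 4, so the width is 4 − 1 = 3 and tw(G) ≤ 3. On the other hand G contains the 4-clique {1, 2, 3, 4}. A clique must lie in a single bag of any decomposition, so no decomposition can have width below 3. Hence tw(G) = 3 exactly.

Treewidth 3.
Bags: B1 = {1, 3, 4, 5}  B2 = {1, 2, 3, 4}
Tree: B1–B2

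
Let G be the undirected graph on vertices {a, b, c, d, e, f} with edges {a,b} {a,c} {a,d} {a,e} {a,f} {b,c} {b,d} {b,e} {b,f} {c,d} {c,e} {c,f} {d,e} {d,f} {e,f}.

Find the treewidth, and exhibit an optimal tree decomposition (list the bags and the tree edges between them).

Treewidth 5.
One such decomposition:
Bags: B1 = {a, b, c, d, e, f}
Tree: (single bag)

A single bag containing all 6 vertices is trivially a valid decomposition of width 5. For the lower bound, the 6 vertices {a, b, c, d, e, f} are pairwise adjacent, and any tree decomposition puts a clique entirely inside one bag — forcing width ≥ 5. Therefore the treewidth is 5.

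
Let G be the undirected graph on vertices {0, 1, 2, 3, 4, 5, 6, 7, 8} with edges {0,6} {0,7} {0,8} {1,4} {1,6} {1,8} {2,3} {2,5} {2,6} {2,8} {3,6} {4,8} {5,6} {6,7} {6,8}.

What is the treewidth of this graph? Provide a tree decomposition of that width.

Treewidth 2.
One optimal decomposition is:
Bags: B1 = {1, 6, 8}  B2 = {2, 6, 8}  B3 = {1, 4, 8}  B4 = {2, 3, 6}  B5 = {0, 6, 8}  B6 = {2, 5, 6}  B7 = {0, 6, 7}
Tree: B1–B2, B1–B3, B2–B4, B1–B5, B2–B6, B5–B7

Each bag holds 3 vertices, so the decomposition has width 2, which upper-bounds the treewidth. For the lower bound, the 3 vertices {1, 4, 8} are pairwise adjacent, and any tree decomposition puts a clique entirely inside one bag — forcing width ≥ 2. Combining the bounds, tw(G) = 2.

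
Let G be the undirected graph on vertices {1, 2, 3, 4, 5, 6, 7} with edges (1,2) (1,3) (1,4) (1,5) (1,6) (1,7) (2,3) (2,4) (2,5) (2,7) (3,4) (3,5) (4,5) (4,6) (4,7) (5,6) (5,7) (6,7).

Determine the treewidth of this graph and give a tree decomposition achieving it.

The largest bag has 5 vertices, giving width 4; this decomposition certifies tw(G) ≤ 4. For the lower bound, the 5 vertices {1, 2, 3, 4, 5} are pairwise adjacent, and any tree decomposition puts a clique entirely inside one bag — forcing width ≥ 4. Hence tw(G) = 4 exactly.

Treewidth 4.
One such decomposition:
Bags: B1 = {1, 2, 4, 5, 7}  B2 = {1, 2, 3, 4, 5}  B3 = {1, 4, 5, 6, 7}
Tree: B1–B2, B1–B3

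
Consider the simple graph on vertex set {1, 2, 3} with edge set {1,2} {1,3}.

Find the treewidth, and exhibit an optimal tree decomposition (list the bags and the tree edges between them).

Treewidth 1.
One such decomposition:
Bags: B1 = {1, 2}  B2 = {1, 3}
Tree: B1–B2

Each bag holds 2 vertices, so the decomposition has width 1, which upper-bounds the treewidth. Since G has at least one edge (e.g. 1–2), it is not an edgeless graph, so tw(G) ≥ 1. Hence tw(G) = 1 exactly.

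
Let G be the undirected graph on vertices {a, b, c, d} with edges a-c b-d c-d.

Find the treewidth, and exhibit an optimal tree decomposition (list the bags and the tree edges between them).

Treewidth 1.
One such decomposition:
Bags: B1 = {a, c}  B2 = {c, d}  B3 = {b, d}
Tree: B1–B2, B2–B3

The largest bag has 2 vertices, giving width 1; this decomposition certifies tw(G) ≤ 1. Since G has at least one edge (e.g. a–c), it is not an edgeless graph, so tw(G) ≥ 1. Hence tw(G) = 1 exactly.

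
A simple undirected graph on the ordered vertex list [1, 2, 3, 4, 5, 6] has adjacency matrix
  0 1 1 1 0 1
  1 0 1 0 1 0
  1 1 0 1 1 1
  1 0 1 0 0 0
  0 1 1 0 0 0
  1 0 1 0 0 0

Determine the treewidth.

A width-2 tree decomposition is:
Bags: B1 = {1, 3, 6}  B2 = {1, 2, 3}  B3 = {2, 3, 5}  B4 = {1, 3, 4}
Tree: B1–B2, B2–B3, B2–B4
Every bag has size at most 3, so the width is 3 − 1 = 2 and tw(G) ≤ 2. For the lower bound, the 3 vertices {1, 2, 3} are pairwise adjacent, and any tree decomposition puts a clique entirely inside one bag — forcing width ≥ 2. Hence tw(G) = 2 exactly.

2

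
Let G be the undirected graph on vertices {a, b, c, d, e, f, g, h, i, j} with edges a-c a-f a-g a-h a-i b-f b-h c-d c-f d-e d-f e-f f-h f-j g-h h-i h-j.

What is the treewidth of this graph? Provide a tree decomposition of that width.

Treewidth 2.
Bags: B1 = {a, c, f}  B2 = {c, d, f}  B3 = {a, f, h}  B4 = {d, e, f}  B5 = {a, h, i}  B6 = {a, g, h}  B7 = {f, h, j}  B8 = {b, f, h}
Tree: B1–B2, B1–B3, B2–B4, B3–B5, B5–B6, B3–B7, B3–B8

Every bag has size at most 3, so the width is 3 − 1 = 2 and tw(G) ≤ 2. On the other hand G contains the 3-clique {a, g, h}. A clique must lie in a single bag of any decomposition, so no decomposition can have width below 2. Hence tw(G) = 2 exactly.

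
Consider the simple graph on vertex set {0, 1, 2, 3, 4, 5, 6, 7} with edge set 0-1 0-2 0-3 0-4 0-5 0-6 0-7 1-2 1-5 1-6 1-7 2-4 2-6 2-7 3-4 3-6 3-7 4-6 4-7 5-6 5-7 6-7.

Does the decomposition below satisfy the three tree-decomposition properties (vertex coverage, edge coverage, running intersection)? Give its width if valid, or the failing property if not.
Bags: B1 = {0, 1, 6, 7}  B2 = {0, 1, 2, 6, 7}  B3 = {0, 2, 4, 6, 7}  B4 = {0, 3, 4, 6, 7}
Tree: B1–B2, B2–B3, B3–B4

A tree decomposition must satisfy three properties: every vertex lies in some bag; for every edge, both endpoints lie together in some bag; and for every vertex, the bags containing it form a connected subtree. Here vertex 5 appears in no bag, so the decomposition is invalid.

No — vertex 5 appears in no bag.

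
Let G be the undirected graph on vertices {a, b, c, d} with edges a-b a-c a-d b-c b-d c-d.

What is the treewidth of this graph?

3

A width-3 tree decomposition is:
Bags: B1 = {a, b, c, d}
Tree: (single bag)
A single bag containing all 4 vertices is trivially a valid decomposition of width 3. Conversely, {a, b, c, d} is a clique of size 4, and the vertices of any clique must share a bag in every tree decomposition; so some bag has ≥ 4 vertices and tw(G) ≥ 3. Combining the bounds, tw(G) = 3.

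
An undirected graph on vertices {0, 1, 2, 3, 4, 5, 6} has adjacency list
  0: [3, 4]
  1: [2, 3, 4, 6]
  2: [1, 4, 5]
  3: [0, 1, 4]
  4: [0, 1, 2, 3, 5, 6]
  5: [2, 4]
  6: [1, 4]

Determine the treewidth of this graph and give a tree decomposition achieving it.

Treewidth 2.
One such decomposition:
Bags: B1 = {1, 2, 4}  B2 = {1, 4, 6}  B3 = {1, 3, 4}  B4 = {0, 3, 4}  B5 = {2, 4, 5}
Tree: B1–B2, B1–B3, B3–B4, B1–B5

Each bag holds 3 vertices, so the decomposition has width 2, which upper-bounds the treewidth. On the other hand G contains the 3-clique {0, 3, 4}. A clique must lie in a single bag of any decomposition, so no decomposition can have width below 2. The upper and lower bounds meet at 2, so that is the treewidth.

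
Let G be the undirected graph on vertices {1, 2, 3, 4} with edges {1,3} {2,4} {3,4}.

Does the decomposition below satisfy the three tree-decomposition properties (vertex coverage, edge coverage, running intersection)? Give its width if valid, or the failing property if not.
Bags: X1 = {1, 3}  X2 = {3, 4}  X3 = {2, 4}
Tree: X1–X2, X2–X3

Yes; width 1.

Every vertex of G appears in some bag (union = {1, 2, 3, 4}); every edge is covered by a bag; and for each vertex v the set of bags containing v is connected in the bag tree. The decomposition is therefore valid. The largest bag has 2 vertices, so the width is 1.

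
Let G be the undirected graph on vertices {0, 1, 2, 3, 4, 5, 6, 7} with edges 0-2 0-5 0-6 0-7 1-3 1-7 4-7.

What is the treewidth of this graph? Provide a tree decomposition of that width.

Treewidth 1.
One optimal decomposition is:
Bags: B1 = {0, 7}  B2 = {1, 7}  B3 = {0, 2}  B4 = {0, 6}  B5 = {1, 3}  B6 = {4, 7}  B7 = {0, 5}
Tree: B1–B2, B1–B3, B1–B4, B2–B5, B2–B6, B4–B7

Every bag has size at most 2, so the width is 2 − 1 = 1 and tw(G) ≤ 1. G has an edge, so its treewidth is at least 1. Combining the bounds, tw(G) = 1.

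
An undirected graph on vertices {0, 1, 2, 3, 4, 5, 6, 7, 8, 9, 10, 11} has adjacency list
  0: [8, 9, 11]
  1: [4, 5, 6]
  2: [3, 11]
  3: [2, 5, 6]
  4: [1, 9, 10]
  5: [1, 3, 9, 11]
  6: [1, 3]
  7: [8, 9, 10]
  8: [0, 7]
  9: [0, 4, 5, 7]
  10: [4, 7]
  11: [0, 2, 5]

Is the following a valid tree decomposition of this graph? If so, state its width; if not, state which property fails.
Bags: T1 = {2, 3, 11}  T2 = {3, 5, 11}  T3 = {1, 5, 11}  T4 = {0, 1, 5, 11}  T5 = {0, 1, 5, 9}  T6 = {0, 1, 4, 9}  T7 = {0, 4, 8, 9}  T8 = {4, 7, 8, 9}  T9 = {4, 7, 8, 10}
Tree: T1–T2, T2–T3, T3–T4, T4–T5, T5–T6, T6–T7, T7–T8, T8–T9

A tree decomposition must satisfy three properties: every vertex lies in some bag; for every edge, both endpoints lie together in some bag; and for every vertex, the bags containing it form a connected subtree. Here vertex 6 appears in no bag, so the decomposition is invalid.

No — vertex 6 appears in no bag.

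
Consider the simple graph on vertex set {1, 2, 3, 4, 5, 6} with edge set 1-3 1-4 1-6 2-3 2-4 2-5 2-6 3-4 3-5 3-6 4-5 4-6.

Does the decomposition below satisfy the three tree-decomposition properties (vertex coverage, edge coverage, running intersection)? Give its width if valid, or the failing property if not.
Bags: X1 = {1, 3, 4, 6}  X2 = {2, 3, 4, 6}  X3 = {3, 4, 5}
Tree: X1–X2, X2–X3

A tree decomposition must satisfy three properties: every vertex lies in some bag; for every edge, both endpoints lie together in some bag; and for every vertex, the bags containing it form a connected subtree. Here edge (2,5) lies in no bag, so the decomposition is invalid.

No — edge (2,5) lies in no bag.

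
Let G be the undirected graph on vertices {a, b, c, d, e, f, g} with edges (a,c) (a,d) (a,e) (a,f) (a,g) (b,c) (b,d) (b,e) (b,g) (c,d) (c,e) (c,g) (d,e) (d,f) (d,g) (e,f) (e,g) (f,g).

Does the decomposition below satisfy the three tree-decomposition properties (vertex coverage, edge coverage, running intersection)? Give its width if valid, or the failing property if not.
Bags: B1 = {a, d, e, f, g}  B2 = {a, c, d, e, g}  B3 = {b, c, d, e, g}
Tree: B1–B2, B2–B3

Yes; width 4.

Every vertex of G appears in some bag (union = {a, b, c, d, e, f, g}); every edge is covered by a bag; and for each vertex v the set of bags containing v is connected in the bag tree. The decomposition is therefore valid. The largest bag has 5 vertices, so the width is 4.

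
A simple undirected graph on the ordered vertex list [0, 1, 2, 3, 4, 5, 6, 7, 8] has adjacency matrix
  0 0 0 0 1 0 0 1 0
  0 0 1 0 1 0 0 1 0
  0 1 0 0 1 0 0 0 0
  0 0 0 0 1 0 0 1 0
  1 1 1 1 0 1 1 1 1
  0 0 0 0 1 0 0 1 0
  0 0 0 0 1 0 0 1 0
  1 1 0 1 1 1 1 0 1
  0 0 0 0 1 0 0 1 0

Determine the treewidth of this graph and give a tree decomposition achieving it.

Treewidth 2.
One optimal decomposition is:
Bags: B1 = {1, 4, 7}  B2 = {1, 2, 4}  B3 = {4, 6, 7}  B4 = {4, 7, 8}  B5 = {3, 4, 7}  B6 = {4, 5, 7}  B7 = {0, 4, 7}
Tree: B1–B2, B1–B3, B1–B4, B3–B5, B4–B6, B1–B7

Each bag holds 3 vertices, so the decomposition has width 2, which upper-bounds the treewidth. On the other hand G contains the 3-clique {1, 2, 4}. A clique must lie in a single bag of any decomposition, so no decomposition can have width below 2. The upper and lower bounds meet at 2, so that is the treewidth.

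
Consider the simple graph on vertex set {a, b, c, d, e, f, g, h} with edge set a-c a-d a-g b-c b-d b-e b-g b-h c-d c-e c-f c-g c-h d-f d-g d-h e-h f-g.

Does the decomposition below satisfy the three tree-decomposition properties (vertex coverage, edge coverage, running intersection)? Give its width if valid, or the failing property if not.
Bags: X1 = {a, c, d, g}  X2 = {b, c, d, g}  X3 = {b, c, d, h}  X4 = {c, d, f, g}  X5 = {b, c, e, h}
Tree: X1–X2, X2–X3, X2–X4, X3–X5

Yes; width 3.

Checking the three conditions: (i) the bags cover all of {a, b, c, d, e, f, g, h}; (ii) for each edge, some bag contains both endpoints; (iii) the bags containing any fixed vertex form a subtree. All hold, so the decomposition is valid with width 4 − 1 = 3.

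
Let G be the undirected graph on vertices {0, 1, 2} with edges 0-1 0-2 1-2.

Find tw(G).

2

A width-2 tree decomposition is:
Bags: B1 = {0, 1, 2}
Tree: (single bag)
With just one bag of size 3, the width is 3 − 1 = 2, so tw(G) ≤ 2. For the lower bound, the 3 vertices {0, 1, 2} are pairwise adjacent, and any tree decomposition puts a clique entirely inside one bag — forcing width ≥ 2. Combining the bounds, tw(G) = 2.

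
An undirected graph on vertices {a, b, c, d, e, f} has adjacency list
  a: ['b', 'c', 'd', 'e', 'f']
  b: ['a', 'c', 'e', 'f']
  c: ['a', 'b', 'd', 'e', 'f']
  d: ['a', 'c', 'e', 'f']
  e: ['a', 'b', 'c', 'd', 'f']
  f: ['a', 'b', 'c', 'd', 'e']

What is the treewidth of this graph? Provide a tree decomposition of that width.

The largest bag has 5 vertices, giving width 4; this decomposition certifies tw(G) ≤ 4. On the other hand G contains the 5-clique {a, c, d, e, f}. A clique must lie in a single bag of any decomposition, so no decomposition can have width below 4. Hence tw(G) = 4 exactly.

Treewidth 4.
Bags: B1 = {a, b, c, e, f}  B2 = {a, c, d, e, f}
Tree: B1–B2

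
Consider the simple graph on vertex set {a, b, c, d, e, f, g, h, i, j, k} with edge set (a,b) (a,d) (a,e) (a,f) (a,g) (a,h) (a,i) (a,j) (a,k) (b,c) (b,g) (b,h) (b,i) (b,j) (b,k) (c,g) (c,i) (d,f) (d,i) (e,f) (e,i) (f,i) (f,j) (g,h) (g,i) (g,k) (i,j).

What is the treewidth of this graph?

3

A width-3 tree decomposition is:
Bags: B1 = {a, f, i, j}  B2 = {a, e, f, i}  B3 = {a, d, f, i}  B4 = {a, b, i, j}  B5 = {a, b, g, i}  B6 = {a, b, g, h}  B7 = {a, b, g, k}  B8 = {b, c, g, i}
Tree: B1–B2, B2–B3, B1–B4, B4–B5, B5–B6, B6–B7, B5–B8
The largest bag has 4 vertices, giving width 3; this decomposition certifies tw(G) ≤ 3. Conversely, {b, c, g, i} is a clique of size 4, and the vertices of any clique must share a bag in every tree decomposition; so some bag has ≥ 4 vertices and tw(G) ≥ 3. The upper and lower bounds meet at 3, so that is the treewidth.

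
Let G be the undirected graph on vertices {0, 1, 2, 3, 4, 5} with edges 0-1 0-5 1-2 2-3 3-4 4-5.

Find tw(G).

2

A width-2 tree decomposition is:
Bags: B1 = {0, 1, 2}  B2 = {0, 2, 3}  B3 = {0, 3, 4}  B4 = {0, 4, 5}
Tree: B1–B2, B2–B3, B3–B4
Every bag has size at most 3, so the width is 3 − 1 = 2 and tw(G) ≤ 2. For the lower bound, G contains the cycle 0–1–2–3–4–5–0, so G is not a forest; only forests have treewidth ≤ 1, hence tw(G) ≥ 2. Hence tw(G) = 2 exactly.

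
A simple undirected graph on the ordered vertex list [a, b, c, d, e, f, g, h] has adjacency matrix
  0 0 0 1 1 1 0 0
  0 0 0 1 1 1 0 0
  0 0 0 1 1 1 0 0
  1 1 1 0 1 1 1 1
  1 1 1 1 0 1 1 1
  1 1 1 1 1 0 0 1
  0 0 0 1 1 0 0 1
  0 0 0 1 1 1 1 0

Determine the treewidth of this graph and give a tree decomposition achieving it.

Every bag has size at most 4, so the width is 4 − 1 = 3 and tw(G) ≤ 3. For the lower bound, the 4 vertices {d, e, g, h} are pairwise adjacent, and any tree decomposition puts a clique entirely inside one bag — forcing width ≥ 3. Therefore the treewidth is 3.

Treewidth 3.
Bags: B1 = {a, d, e, f}  B2 = {b, d, e, f}  B3 = {c, d, e, f}  B4 = {d, e, f, h}  B5 = {d, e, g, h}
Tree: B1–B2, B2–B3, B2–B4, B4–B5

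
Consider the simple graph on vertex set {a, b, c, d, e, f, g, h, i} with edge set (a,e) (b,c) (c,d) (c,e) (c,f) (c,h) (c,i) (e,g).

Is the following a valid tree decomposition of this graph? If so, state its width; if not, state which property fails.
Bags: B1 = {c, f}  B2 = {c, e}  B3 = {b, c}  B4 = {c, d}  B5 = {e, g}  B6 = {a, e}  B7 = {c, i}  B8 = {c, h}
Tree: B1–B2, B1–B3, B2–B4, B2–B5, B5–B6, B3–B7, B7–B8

Vertex coverage: the bags together contain {a, b, c, d, e, f, g, h, i}, the full vertex set. Edge coverage: each edge of G has both endpoints in at least one bag. Running intersection: for every vertex, the bags containing it form a connected subtree. All three properties hold, so this is a valid tree decomposition of width max|bag| − 1 = 1, and hence tw(G) ≤ 1.

Yes; width 1.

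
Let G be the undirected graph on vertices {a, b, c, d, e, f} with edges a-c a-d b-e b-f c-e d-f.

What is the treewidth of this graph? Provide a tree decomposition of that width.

The largest bag has 3 vertices, giving width 2; this decomposition certifies tw(G) ≤ 2. Since c–a–d–f–b–e–c is a cycle in G, G is not acyclic. Forests are exactly the graphs of treewidth ≤ 1, so tw(G) ≥ 2. The upper and lower bounds meet at 2, so that is the treewidth.

Treewidth 2.
One such decomposition:
Bags: B1 = {a, c, d}  B2 = {c, d, f}  B3 = {b, c, f}  B4 = {b, c, e}
Tree: B1–B2, B2–B3, B3–B4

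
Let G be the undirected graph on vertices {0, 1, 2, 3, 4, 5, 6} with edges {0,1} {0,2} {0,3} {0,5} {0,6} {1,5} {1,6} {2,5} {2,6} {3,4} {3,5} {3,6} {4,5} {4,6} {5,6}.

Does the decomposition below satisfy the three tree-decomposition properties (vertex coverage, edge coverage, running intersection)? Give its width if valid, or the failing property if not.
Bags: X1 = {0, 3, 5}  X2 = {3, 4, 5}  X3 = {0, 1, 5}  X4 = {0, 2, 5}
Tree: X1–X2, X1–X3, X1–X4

A tree decomposition must satisfy three properties: every vertex lies in some bag; for every edge, both endpoints lie together in some bag; and for every vertex, the bags containing it form a connected subtree. Here vertex 6 appears in no bag, so the decomposition is invalid.

No — vertex 6 appears in no bag.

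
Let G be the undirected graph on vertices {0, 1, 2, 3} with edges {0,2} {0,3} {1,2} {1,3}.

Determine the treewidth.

A width-2 tree decomposition is:
Bags: B1 = {0, 2, 3}  B2 = {1, 2, 3}
Tree: B1–B2
Each bag holds 3 vertices, so the decomposition has width 2, which upper-bounds the treewidth. Since 3–0–2–1–3 is a cycle in G, G is not acyclic. Forests are exactly the graphs of treewidth ≤ 1, so tw(G) ≥ 2. Combining the bounds, tw(G) = 2.

2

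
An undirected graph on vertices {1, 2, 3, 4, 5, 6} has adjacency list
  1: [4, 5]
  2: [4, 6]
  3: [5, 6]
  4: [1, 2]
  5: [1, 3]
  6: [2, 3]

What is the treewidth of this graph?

A width-2 tree decomposition is:
Bags: B1 = {2, 3, 6}  B2 = {2, 3, 4}  B3 = {1, 3, 4}  B4 = {1, 3, 5}
Tree: B1–B2, B2–B3, B3–B4
Every bag has size at most 3, so the width is 3 − 1 = 2 and tw(G) ≤ 2. Since 3–6–2–4–1–5–3 is a cycle in G, G is not acyclic. Forests are exactly the graphs of treewidth ≤ 1, so tw(G) ≥ 2. The upper and lower bounds meet at 2, so that is the treewidth.

2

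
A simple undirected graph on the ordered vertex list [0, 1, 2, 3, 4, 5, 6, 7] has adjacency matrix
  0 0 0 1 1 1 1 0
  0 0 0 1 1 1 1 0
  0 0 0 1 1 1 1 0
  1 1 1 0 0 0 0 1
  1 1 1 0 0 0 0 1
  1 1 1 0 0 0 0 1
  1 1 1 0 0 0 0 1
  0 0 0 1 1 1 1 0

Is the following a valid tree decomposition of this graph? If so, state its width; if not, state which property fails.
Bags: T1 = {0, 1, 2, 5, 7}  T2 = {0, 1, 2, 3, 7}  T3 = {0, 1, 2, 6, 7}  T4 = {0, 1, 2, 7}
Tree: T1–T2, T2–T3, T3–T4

No — vertex 4 appears in no bag.

A tree decomposition must satisfy three properties: every vertex lies in some bag; for every edge, both endpoints lie together in some bag; and for every vertex, the bags containing it form a connected subtree. Here vertex 4 appears in no bag, so the decomposition is invalid.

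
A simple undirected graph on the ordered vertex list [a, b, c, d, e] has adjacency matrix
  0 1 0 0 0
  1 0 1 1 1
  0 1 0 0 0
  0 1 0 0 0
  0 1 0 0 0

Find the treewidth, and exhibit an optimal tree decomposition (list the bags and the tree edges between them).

Treewidth 1.
One such decomposition:
Bags: B1 = {a, b}  B2 = {b, e}  B3 = {b, d}  B4 = {b, c}
Tree: B1–B2, B1–B3, B1–B4

Every bag has size at most 2, so the width is 2 − 1 = 1 and tw(G) ≤ 1. Any graph with an edge has treewidth ≥ 1, and G has the edge a–b. Therefore the treewidth is 1.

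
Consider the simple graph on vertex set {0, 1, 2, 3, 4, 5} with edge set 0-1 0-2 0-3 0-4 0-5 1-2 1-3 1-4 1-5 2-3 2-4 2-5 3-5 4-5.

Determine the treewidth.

4

A width-4 tree decomposition is:
Bags: B1 = {0, 1, 2, 4, 5}  B2 = {0, 1, 2, 3, 5}
Tree: B1–B2
Each bag holds 5 vertices, so the decomposition has width 4, which upper-bounds the treewidth. For the lower bound, the 5 vertices {0, 1, 2, 3, 5} are pairwise adjacent, and any tree decomposition puts a clique entirely inside one bag — forcing width ≥ 4. Hence tw(G) = 4 exactly.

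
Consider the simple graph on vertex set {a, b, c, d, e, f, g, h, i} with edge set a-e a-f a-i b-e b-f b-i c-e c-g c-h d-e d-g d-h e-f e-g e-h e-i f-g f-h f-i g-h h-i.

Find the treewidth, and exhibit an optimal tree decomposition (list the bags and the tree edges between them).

Every bag has size at most 4, so the width is 4 − 1 = 3 and tw(G) ≤ 3. On the other hand G contains the 4-clique {d, e, g, h}. A clique must lie in a single bag of any decomposition, so no decomposition can have width below 3. The upper and lower bounds meet at 3, so that is the treewidth.

Treewidth 3.
Bags: B1 = {c, e, g, h}  B2 = {d, e, g, h}  B3 = {e, f, g, h}  B4 = {e, f, h, i}  B5 = {a, e, f, i}  B6 = {b, e, f, i}
Tree: B1–B2, B2–B3, B3–B4, B4–B5, B4–B6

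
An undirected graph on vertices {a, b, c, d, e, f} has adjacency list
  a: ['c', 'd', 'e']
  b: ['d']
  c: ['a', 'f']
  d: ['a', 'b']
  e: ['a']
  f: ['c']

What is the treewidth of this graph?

1

A width-1 tree decomposition is:
Bags: B1 = {a, e}  B2 = {a, c}  B3 = {a, d}  B4 = {c, f}  B5 = {b, d}
Tree: B1–B2, B2–B3, B2–B4, B3–B5
Each bag holds 2 vertices, so the decomposition has width 1, which upper-bounds the treewidth. G has an edge, so its treewidth is at least 1. Hence tw(G) = 1 exactly.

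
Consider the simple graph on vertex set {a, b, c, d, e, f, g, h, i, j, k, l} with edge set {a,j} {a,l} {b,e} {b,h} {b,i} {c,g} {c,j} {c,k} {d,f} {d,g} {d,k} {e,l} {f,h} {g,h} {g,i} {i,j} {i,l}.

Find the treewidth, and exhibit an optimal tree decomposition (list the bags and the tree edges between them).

Treewidth 3.
One such decomposition:
Bags: B1 = {c, d, f, k}  B2 = {c, d, f, g}  B3 = {c, f, g, h}  B4 = {c, g, h, j}  B5 = {g, h, i, j}  B6 = {b, h, i, j}  B7 = {a, b, i, j}  B8 = {a, b, i, l}  B9 = {a, b, e, l}
Tree: B1–B2, B2–B3, B3–B4, B4–B5, B5–B6, B6–B7, B7–B8, B8–B9

The largest bag has 4 vertices, giving width 3; this decomposition certifies tw(G) ≤ 3. For the lower bound: the 4 vertex sets {d,f,k}, {c}, {g}, {b,h,i,j} are disjoint, each induces a connected subgraph, and every pair is joined by at least one edge of G. Contracting each set to a single vertex therefore yields K_{4} as a minor, and since treewidth is minor-monotone, tw(G) ≥ tw(K_{4}) = 3. The upper and lower bounds meet at 3, so that is the treewidth.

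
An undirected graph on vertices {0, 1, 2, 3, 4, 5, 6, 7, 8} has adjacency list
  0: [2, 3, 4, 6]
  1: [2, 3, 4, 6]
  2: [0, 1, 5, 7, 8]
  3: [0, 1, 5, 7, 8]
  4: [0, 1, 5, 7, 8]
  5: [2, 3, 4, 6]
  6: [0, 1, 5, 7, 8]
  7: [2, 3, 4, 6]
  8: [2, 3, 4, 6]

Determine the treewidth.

4

A width-4 tree decomposition is:
Bags: B1 = {2, 3, 4, 6, 8}  B2 = {0, 2, 3, 4, 6}  B3 = {1, 2, 3, 4, 6}  B4 = {2, 3, 4, 5, 6}  B5 = {2, 3, 4, 6, 7}
Tree: B1–B2, B2–B3, B3–B4, B4–B5
Each bag holds 5 vertices, so the decomposition has width 4, which upper-bounds the treewidth. For the lower bound: the 5 vertex sets {4,8}, {0,2}, {1,6}, {3}, {5} are disjoint, each induces a connected subgraph, and every pair is joined by at least one edge of G. Contracting each set to a single vertex therefore yields K_{5} as a minor, and since treewidth is minor-monotone, tw(G) ≥ tw(K_{5}) = 4. Hence tw(G) = 4 exactly.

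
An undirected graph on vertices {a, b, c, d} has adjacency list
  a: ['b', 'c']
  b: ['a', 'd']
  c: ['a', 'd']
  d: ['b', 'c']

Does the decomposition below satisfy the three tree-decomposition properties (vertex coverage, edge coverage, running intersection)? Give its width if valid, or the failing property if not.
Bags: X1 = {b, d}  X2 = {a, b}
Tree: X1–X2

A tree decomposition must satisfy three properties: every vertex lies in some bag; for every edge, both endpoints lie together in some bag; and for every vertex, the bags containing it form a connected subtree. Here vertex c appears in no bag, so the decomposition is invalid.

No — vertex c appears in no bag.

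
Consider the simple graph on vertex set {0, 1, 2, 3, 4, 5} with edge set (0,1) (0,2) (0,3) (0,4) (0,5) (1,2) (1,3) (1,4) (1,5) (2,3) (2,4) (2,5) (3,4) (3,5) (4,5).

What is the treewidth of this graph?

5

A width-5 tree decomposition is:
Bags: B1 = {0, 1, 2, 3, 4, 5}
Tree: (single bag)
A single bag containing all 6 vertices is trivially a valid decomposition of width 5. For the lower bound, the 6 vertices {0, 1, 2, 3, 4, 5} are pairwise adjacent, and any tree decomposition puts a clique entirely inside one bag — forcing width ≥ 5. Combining the bounds, tw(G) = 5.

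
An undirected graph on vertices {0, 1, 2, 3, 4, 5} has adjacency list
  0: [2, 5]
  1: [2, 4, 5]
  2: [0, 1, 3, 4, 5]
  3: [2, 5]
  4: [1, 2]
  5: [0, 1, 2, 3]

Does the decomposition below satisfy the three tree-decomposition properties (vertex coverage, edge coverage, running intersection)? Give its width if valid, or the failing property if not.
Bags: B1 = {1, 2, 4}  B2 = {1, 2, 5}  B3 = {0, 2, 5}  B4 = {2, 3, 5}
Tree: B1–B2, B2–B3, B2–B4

Yes; width 2.

Vertex coverage: the bags together contain {0, 1, 2, 3, 4, 5}, the full vertex set. Edge coverage: each edge of G has both endpoints in at least one bag. Running intersection: for every vertex, the bags containing it form a connected subtree. All three properties hold, so this is a valid tree decomposition of width max|bag| − 1 = 2, and hence tw(G) ≤ 2.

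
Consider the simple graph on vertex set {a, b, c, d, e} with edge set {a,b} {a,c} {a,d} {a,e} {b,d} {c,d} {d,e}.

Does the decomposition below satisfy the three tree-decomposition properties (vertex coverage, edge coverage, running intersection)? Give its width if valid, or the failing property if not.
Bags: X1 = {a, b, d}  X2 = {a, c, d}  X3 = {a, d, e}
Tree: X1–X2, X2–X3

Checking the three conditions: (i) the bags cover all of {a, b, c, d, e}; (ii) for each edge, some bag contains both endpoints; (iii) the bags containing any fixed vertex form a subtree. All hold, so the decomposition is valid with width 3 − 1 = 2.

Yes; width 2.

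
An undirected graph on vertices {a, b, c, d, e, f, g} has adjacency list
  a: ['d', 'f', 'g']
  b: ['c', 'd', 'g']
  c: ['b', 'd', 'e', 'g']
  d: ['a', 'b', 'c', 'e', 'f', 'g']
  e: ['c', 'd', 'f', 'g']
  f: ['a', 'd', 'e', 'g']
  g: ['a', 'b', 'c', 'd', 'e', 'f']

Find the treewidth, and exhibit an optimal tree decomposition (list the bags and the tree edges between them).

Treewidth 3.
One optimal decomposition is:
Bags: B1 = {a, d, f, g}  B2 = {d, e, f, g}  B3 = {c, d, e, g}  B4 = {b, c, d, g}
Tree: B1–B2, B2–B3, B3–B4

The largest bag has 4 vertices, giving width 3; this decomposition certifies tw(G) ≤ 3. Conversely, {c, d, e, g} is a clique of size 4, and the vertices of any clique must share a bag in every tree decomposition; so some bag has ≥ 4 vertices and tw(G) ≥ 3. Therefore the treewidth is 3.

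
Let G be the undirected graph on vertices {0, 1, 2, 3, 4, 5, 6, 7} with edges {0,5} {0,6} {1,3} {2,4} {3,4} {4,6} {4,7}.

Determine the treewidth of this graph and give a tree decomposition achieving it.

The largest bag has 2 vertices, giving width 1; this decomposition certifies tw(G) ≤ 1. Since G has at least one edge (e.g. 4–3), it is not an edgeless graph, so tw(G) ≥ 1. Combining the bounds, tw(G) = 1.

Treewidth 1.
Bags: B1 = {3, 4}  B2 = {4, 6}  B3 = {2, 4}  B4 = {0, 6}  B5 = {4, 7}  B6 = {0, 5}  B7 = {1, 3}
Tree: B1–B2, B1–B3, B2–B4, B1–B5, B4–B6, B1–B7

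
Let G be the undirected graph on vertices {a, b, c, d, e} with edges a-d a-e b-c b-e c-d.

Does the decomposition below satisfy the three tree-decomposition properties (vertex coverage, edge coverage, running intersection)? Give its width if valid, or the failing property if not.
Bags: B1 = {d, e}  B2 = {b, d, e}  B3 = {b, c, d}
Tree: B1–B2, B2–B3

A tree decomposition must satisfy three properties: every vertex lies in some bag; for every edge, both endpoints lie together in some bag; and for every vertex, the bags containing it form a connected subtree. Here vertex a appears in no bag, so the decomposition is invalid.

No — vertex a appears in no bag.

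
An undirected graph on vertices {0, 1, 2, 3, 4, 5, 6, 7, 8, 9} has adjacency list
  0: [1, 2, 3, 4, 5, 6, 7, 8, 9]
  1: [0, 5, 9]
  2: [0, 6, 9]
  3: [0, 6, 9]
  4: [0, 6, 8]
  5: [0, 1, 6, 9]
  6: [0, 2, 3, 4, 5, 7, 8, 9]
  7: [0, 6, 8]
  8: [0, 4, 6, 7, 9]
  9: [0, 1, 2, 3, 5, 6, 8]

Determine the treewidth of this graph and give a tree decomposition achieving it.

Each bag holds 4 vertices, so the decomposition has width 3, which upper-bounds the treewidth. For the lower bound, the 4 vertices {0, 1, 5, 9} are pairwise adjacent, and any tree decomposition puts a clique entirely inside one bag — forcing width ≥ 3. The upper and lower bounds meet at 3, so that is the treewidth.

Treewidth 3.
One such decomposition:
Bags: B1 = {0, 5, 6, 9}  B2 = {0, 6, 8, 9}  B3 = {0, 2, 6, 9}  B4 = {0, 1, 5, 9}  B5 = {0, 3, 6, 9}  B6 = {0, 6, 7, 8}  B7 = {0, 4, 6, 8}
Tree: B1–B2, B1–B3, B1–B4, B3–B5, B2–B6, B2–B7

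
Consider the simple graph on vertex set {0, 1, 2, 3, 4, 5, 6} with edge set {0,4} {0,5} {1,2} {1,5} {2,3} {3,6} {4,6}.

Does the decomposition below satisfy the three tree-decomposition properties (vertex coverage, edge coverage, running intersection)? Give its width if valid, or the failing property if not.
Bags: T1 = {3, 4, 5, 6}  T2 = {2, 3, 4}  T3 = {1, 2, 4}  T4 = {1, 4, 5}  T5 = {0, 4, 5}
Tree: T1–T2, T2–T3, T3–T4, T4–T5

No — bags containing vertex 5 are not connected in the tree.

A tree decomposition must satisfy three properties: every vertex lies in some bag; for every edge, both endpoints lie together in some bag; and for every vertex, the bags containing it form a connected subtree. Here bags containing vertex 5 are not connected in the tree, so the decomposition is invalid.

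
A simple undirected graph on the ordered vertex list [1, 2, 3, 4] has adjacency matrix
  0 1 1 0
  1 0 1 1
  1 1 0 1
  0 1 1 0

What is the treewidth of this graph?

A width-2 tree decomposition is:
Bags: B1 = {2, 3, 4}  B2 = {1, 2, 3}
Tree: B1–B2
The largest bag has 3 vertices, giving width 2; this decomposition certifies tw(G) ≤ 2. On the other hand G contains the 3-clique {1, 2, 3}. A clique must lie in a single bag of any decomposition, so no decomposition can have width below 2. Hence tw(G) = 2 exactly.

2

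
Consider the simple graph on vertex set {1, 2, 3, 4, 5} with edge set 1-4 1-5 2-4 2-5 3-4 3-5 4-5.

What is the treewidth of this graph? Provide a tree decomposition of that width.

The largest bag has 3 vertices, giving width 2; this decomposition certifies tw(G) ≤ 2. Conversely, {1, 4, 5} is a clique of size 3, and the vertices of any clique must share a bag in every tree decomposition; so some bag has ≥ 3 vertices and tw(G) ≥ 2. Combining the bounds, tw(G) = 2.

Treewidth 2.
One such decomposition:
Bags: B1 = {2, 4, 5}  B2 = {1, 4, 5}  B3 = {3, 4, 5}
Tree: B1–B2, B2–B3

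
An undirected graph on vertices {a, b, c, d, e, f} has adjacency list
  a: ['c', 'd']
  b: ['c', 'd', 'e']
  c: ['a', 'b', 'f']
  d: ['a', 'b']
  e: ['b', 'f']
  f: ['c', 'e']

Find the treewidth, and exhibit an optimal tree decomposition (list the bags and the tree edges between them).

Treewidth 2.
Bags: B1 = {c, e, f}  B2 = {b, c, e}  B3 = {a, b, c}  B4 = {a, b, d}
Tree: B1–B2, B2–B3, B3–B4

The largest bag has 3 vertices, giving width 2; this decomposition certifies tw(G) ≤ 2. The edges f–e–b–c–f form a cycle, so G is not a tree and its treewidth is at least 2. Therefore the treewidth is 2.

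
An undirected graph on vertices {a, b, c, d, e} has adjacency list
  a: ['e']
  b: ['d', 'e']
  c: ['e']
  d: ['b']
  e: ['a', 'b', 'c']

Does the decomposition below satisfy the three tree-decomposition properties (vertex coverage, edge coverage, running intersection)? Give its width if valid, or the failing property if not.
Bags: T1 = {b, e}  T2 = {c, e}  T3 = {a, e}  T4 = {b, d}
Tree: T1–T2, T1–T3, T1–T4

Yes; width 1.

Every vertex of G appears in some bag (union = {a, b, c, d, e}); every edge is covered by a bag; and for each vertex v the set of bags containing v is connected in the bag tree. The decomposition is therefore valid. The largest bag has 2 vertices, so the width is 1.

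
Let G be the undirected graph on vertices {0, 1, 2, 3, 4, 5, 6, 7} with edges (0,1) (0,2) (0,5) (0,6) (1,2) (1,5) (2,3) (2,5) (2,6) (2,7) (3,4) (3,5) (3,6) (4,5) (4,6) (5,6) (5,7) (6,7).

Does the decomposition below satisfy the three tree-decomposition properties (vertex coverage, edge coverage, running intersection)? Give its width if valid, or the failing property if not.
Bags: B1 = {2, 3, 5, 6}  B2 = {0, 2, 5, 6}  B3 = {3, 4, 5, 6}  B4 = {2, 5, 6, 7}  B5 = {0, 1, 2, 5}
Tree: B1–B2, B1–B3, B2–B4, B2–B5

Every vertex of G appears in some bag (union = {0, 1, 2, 3, 4, 5, 6, 7}); every edge is covered by a bag; and for each vertex v the set of bags containing v is connected in the bag tree. The decomposition is therefore valid. The largest bag has 4 vertices, so the width is 3.

Yes; width 3.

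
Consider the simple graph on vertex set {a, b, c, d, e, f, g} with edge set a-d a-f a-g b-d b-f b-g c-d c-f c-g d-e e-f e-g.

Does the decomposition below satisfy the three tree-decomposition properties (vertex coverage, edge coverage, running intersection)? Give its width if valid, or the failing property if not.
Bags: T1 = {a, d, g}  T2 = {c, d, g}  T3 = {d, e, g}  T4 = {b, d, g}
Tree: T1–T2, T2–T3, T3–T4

No — vertex f appears in no bag.

A tree decomposition must satisfy three properties: every vertex lies in some bag; for every edge, both endpoints lie together in some bag; and for every vertex, the bags containing it form a connected subtree. Here vertex f appears in no bag, so the decomposition is invalid.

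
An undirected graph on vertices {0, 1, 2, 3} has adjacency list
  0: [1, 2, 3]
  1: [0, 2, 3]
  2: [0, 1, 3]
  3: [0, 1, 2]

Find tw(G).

3

A width-3 tree decomposition is:
Bags: B1 = {0, 1, 2, 3}
Tree: (single bag)
A single bag containing all 4 vertices is trivially a valid decomposition of width 3. On the other hand G contains the 4-clique {0, 1, 2, 3}. A clique must lie in a single bag of any decomposition, so no decomposition can have width below 3. Therefore the treewidth is 3.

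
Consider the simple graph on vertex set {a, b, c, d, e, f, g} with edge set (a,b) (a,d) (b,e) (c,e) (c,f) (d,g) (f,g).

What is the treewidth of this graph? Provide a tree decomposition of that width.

Every bag has size at most 3, so the width is 3 − 1 = 2 and tw(G) ≤ 2. Since c–e–b–a–d–g–f–c is a cycle in G, G is not acyclic. Forests are exactly the graphs of treewidth ≤ 1, so tw(G) ≥ 2. Combining the bounds, tw(G) = 2.

Treewidth 2.
Bags: B1 = {b, c, e}  B2 = {a, b, c}  B3 = {a, c, d}  B4 = {c, d, g}  B5 = {c, f, g}
Tree: B1–B2, B2–B3, B3–B4, B4–B5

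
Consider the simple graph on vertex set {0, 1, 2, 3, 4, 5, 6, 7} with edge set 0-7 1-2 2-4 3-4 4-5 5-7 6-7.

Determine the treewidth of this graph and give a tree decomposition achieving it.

Treewidth 1.
One optimal decomposition is:
Bags: B1 = {1, 2}  B2 = {2, 4}  B3 = {4, 5}  B4 = {5, 7}  B5 = {0, 7}  B6 = {3, 4}  B7 = {6, 7}
Tree: B1–B2, B2–B3, B3–B4, B4–B5, B2–B6, B4–B7

The largest bag has 2 vertices, giving width 1; this decomposition certifies tw(G) ≤ 1. G has an edge, so its treewidth is at least 1. The upper and lower bounds meet at 1, so that is the treewidth.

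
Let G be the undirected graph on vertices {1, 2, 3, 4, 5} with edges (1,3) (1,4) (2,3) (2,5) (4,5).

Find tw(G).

A width-2 tree decomposition is:
Bags: B1 = {1, 3, 4}  B2 = {2, 3, 4}  B3 = {2, 4, 5}
Tree: B1–B2, B2–B3
Every bag has size at most 3, so the width is 3 − 1 = 2 and tw(G) ≤ 2. For the lower bound, G contains the cycle 4–1–3–2–5–4, so G is not a forest; only forests have treewidth ≤ 1, hence tw(G) ≥ 2. Hence tw(G) = 2 exactly.

2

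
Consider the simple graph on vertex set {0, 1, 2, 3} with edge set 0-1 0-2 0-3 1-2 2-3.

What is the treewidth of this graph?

A width-2 tree decomposition is:
Bags: B1 = {0, 2, 3}  B2 = {0, 1, 2}
Tree: B1–B2
Every bag has size at most 3, so the width is 3 − 1 = 2 and tw(G) ≤ 2. Conversely, {0, 1, 2} is a clique of size 3, and the vertices of any clique must share a bag in every tree decomposition; so some bag has ≥ 3 vertices and tw(G) ≥ 2. Hence tw(G) = 2 exactly.

2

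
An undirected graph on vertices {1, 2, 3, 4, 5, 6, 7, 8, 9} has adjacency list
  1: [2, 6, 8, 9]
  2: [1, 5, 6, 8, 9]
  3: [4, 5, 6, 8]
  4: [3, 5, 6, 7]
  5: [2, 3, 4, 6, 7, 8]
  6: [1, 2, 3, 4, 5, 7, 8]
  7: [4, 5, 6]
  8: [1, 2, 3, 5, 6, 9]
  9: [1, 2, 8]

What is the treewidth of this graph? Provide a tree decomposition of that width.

Every bag has size at most 4, so the width is 4 − 1 = 3 and tw(G) ≤ 3. For the lower bound, the 4 vertices {1, 2, 8, 9} are pairwise adjacent, and any tree decomposition puts a clique entirely inside one bag — forcing width ≥ 3. Combining the bounds, tw(G) = 3.

Treewidth 3.
Bags: B1 = {3, 5, 6, 8}  B2 = {2, 5, 6, 8}  B3 = {3, 4, 5, 6}  B4 = {1, 2, 6, 8}  B5 = {4, 5, 6, 7}  B6 = {1, 2, 8, 9}
Tree: B1–B2, B1–B3, B2–B4, B3–B5, B4–B6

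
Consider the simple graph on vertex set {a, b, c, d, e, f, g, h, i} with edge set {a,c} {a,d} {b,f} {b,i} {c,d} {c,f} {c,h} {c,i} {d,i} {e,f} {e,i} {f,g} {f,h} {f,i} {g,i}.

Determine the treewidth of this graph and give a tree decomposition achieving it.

The largest bag has 3 vertices, giving width 2; this decomposition certifies tw(G) ≤ 2. For the lower bound, the 3 vertices {a, c, d} are pairwise adjacent, and any tree decomposition puts a clique entirely inside one bag — forcing width ≥ 2. The upper and lower bounds meet at 2, so that is the treewidth.

Treewidth 2.
Bags: B1 = {c, f, i}  B2 = {c, f, h}  B3 = {e, f, i}  B4 = {c, d, i}  B5 = {f, g, i}  B6 = {b, f, i}  B7 = {a, c, d}
Tree: B1–B2, B1–B3, B1–B4, B1–B5, B5–B6, B4–B7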